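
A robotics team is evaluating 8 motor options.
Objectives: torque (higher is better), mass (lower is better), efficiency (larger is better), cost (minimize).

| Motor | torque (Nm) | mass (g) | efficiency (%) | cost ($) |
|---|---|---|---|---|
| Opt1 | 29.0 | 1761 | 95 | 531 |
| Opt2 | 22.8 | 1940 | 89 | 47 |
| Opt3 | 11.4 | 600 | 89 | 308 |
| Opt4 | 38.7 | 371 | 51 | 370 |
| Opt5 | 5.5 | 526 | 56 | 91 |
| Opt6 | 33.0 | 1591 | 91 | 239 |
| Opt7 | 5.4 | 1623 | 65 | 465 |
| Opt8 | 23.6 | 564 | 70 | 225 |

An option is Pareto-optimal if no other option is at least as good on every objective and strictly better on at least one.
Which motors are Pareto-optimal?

Opt1: not dominated (best efficiency).
Opt2: not dominated (best cost).
Opt3: not dominated.
Opt4: not dominated (best torque).
Opt5: not dominated.
Opt6: not dominated.
Opt7: dominated by Opt3 (torque 11.4≥5.4, mass 600≤1623, efficiency 89≥65, cost 308≤465).
Opt8: not dominated.

Opt1, Opt2, Opt3, Opt4, Opt5, Opt6, Opt8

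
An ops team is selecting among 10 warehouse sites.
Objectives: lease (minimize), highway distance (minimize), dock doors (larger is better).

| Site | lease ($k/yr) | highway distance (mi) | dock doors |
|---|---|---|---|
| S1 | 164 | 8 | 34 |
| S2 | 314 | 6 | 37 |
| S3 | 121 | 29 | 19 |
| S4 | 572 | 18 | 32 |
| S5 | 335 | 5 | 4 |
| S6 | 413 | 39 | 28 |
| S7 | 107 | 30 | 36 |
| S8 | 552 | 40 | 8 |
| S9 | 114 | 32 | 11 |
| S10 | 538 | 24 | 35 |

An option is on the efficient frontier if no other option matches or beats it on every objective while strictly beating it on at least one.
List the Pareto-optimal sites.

S1, S2, S3, S5, S7

S1: not dominated.
S2: not dominated (best dock doors).
S3: not dominated.
S4: dominated by S1 (lease 164≤572, highway distance 8≤18, dock doors 34≥32).
S5: not dominated (best highway distance).
S6: dominated by S1 (lease 164≤413, highway distance 8≤39, dock doors 34≥28).
S7: not dominated (best lease).
S8: dominated by S1 (lease 164≤552, highway distance 8≤40, dock doors 34≥8).
S9: dominated by S7 (lease 107≤114, highway distance 30≤32, dock doors 36≥11).
S10: dominated by S2 (lease 314≤538, highway distance 6≤24, dock doors 37≥35).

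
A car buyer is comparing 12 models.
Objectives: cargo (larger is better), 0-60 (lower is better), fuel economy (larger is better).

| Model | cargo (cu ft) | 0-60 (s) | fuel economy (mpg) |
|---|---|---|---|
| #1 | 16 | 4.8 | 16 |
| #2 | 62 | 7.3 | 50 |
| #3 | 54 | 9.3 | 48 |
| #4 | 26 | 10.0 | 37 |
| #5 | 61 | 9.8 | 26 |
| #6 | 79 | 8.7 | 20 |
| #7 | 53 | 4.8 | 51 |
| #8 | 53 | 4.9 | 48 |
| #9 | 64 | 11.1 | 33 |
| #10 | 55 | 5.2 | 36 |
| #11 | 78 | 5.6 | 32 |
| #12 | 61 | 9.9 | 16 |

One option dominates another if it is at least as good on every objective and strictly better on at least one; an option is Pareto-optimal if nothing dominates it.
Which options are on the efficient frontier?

#1: dominated by #7 (cargo 53≥16, 0-60 4.8≤4.8, fuel economy 51≥16).
#2: not dominated.
#3: dominated by #2 (cargo 62≥54, 0-60 7.3≤9.3, fuel economy 50≥48).
#4: dominated by #2 (cargo 62≥26, 0-60 7.3≤10.0, fuel economy 50≥37).
#5: dominated by #2 (cargo 62≥61, 0-60 7.3≤9.8, fuel economy 50≥26).
#6: not dominated (best cargo).
#7: not dominated (best fuel economy).
#8: dominated by #7 (cargo 53≥53, 0-60 4.8≤4.9, fuel economy 51≥48).
#9: not dominated.
#10: not dominated.
#11: not dominated.
#12: dominated by #2 (cargo 62≥61, 0-60 7.3≤9.9, fuel economy 50≥16).

#2, #6, #7, #9, #10, #11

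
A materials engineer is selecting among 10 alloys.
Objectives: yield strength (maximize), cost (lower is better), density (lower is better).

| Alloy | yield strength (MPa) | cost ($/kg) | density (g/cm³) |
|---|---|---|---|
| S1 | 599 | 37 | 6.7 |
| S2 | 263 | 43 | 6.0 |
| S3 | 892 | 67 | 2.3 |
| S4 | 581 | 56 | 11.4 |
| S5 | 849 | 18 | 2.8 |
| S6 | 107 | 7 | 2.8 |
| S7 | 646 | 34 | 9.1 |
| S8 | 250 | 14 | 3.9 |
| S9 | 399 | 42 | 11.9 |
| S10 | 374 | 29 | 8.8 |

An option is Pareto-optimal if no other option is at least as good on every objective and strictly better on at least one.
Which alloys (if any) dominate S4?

S1, S5, S7

S1: yield strength 599≥581, cost 37≤56, density 6.7≤11.4 — dominates S4.
S5: yield strength 849≥581, cost 18≤56, density 2.8≤11.4 — dominates S4.
S7: yield strength 646≥581, cost 34≤56, density 9.1≤11.4 — dominates S4.
Others (S2, S3, S6, S8, S9, S10) are each worse than S4 on at least one objective.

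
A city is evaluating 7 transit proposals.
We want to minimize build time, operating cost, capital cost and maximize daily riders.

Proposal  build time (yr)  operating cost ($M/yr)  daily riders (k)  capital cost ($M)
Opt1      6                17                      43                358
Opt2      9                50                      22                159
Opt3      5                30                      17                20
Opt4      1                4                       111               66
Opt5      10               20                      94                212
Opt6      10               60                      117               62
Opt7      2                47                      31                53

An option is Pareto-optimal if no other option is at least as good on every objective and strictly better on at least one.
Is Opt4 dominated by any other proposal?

No

Opt1: worse on build time (6 vs 1).
Opt2: worse on build time (9 vs 1).
Opt3: worse on build time (5 vs 1).
Opt5: worse on build time (10 vs 1).
Opt6: worse on build time (10 vs 1).
Opt7: worse on build time (2 vs 1).
No option is at least as good as Opt4 on every objective and strictly better on one.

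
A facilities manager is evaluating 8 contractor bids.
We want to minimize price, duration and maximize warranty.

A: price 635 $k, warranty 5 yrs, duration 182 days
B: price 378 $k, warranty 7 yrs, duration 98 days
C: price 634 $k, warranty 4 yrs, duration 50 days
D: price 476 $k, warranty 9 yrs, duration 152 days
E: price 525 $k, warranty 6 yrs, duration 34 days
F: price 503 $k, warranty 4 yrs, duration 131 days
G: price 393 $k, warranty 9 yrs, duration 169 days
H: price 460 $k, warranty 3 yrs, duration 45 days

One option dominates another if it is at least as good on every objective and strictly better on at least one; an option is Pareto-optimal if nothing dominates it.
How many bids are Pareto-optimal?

A: dominated by B (price 378≤635, warranty 7≥5, duration 98≤182).
B: not dominated (best price).
C: dominated by E (price 525≤634, warranty 6≥4, duration 34≤50).
D: not dominated.
E: not dominated (best duration).
F: dominated by B (price 378≤503, warranty 7≥4, duration 98≤131).
G: not dominated.
H: not dominated.
Pareto-optimal: B, D, E, G, H → 5.

5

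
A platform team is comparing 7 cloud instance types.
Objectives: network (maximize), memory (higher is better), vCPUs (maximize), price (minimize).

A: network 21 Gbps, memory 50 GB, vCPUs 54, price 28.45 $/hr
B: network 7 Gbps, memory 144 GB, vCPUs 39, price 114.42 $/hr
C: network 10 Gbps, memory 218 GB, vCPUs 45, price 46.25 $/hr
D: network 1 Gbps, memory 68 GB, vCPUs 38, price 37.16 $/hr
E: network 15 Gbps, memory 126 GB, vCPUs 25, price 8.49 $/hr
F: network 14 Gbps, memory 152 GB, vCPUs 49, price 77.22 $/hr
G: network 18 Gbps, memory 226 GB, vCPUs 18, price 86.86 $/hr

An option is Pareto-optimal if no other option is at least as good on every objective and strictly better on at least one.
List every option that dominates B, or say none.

C: network 10≥7, memory 218≥144, vCPUs 45≥39, price 46.25≤114.42 — dominates B.
F: network 14≥7, memory 152≥144, vCPUs 49≥39, price 77.22≤114.42 — dominates B.
Others (A, D, E, G) are each worse than B on at least one objective.

C, F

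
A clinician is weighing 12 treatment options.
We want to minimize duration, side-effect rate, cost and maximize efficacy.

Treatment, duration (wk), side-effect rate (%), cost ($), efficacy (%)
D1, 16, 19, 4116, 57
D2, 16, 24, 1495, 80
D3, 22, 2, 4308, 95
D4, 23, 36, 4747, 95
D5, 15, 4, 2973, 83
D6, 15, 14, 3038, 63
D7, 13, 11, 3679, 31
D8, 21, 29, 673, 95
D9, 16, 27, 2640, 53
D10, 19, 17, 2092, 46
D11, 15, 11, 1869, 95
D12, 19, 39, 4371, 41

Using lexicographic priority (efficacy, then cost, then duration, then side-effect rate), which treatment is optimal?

First maximize efficacy: best is 95, kept {D3, D4, D8, D11}.
Then minimize cost: best is 673, kept {D8}.

D8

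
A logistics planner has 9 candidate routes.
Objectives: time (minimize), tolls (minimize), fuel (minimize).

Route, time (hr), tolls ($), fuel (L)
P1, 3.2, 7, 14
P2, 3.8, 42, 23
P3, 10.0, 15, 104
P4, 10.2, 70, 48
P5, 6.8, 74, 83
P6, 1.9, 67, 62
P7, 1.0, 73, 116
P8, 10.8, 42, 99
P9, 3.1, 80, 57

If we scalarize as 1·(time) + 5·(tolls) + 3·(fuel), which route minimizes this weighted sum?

P1

P1: 1·3.2 + 5·7 + 3·14 = 80.2
P2: 1·3.8 + 5·42 + 3·23 = 282.8
P3: 1·10.0 + 5·15 + 3·104 = 397.0
P4: 1·10.2 + 5·70 + 3·48 = 504.2
P5: 1·6.8 + 5·74 + 3·83 = 625.8
P6: 1·1.9 + 5·67 + 3·62 = 522.9
P7: 1·1.0 + 5·73 + 3·116 = 714.0
P8: 1·10.8 + 5·42 + 3·99 = 517.8
P9: 1·3.1 + 5·80 + 3·57 = 574.1
Lowest: P1 at 80.2.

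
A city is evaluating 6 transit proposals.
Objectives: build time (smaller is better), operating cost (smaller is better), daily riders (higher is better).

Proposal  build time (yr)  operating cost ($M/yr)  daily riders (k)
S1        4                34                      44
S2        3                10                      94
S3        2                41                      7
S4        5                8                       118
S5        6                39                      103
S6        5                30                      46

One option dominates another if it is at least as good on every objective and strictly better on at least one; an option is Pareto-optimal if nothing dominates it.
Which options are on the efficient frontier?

S1: dominated by S2 (build time 3≤4, operating cost 10≤34, daily riders 94≥44).
S2: not dominated.
S3: not dominated (best build time).
S4: not dominated (best operating cost).
S5: dominated by S4 (build time 5≤6, operating cost 8≤39, daily riders 118≥103).
S6: dominated by S2 (build time 3≤5, operating cost 10≤30, daily riders 94≥46).

S2, S3, S4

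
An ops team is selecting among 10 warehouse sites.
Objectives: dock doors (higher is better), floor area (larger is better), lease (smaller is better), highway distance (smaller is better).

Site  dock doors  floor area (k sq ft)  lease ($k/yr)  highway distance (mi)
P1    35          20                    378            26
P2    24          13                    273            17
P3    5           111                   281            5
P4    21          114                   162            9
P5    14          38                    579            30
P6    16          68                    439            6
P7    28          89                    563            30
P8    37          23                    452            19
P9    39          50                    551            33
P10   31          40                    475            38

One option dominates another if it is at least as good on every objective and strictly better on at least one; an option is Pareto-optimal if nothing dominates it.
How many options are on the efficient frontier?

9

P1: not dominated.
P2: not dominated.
P3: not dominated (best highway distance).
P4: not dominated (best floor area).
P5: dominated by P4 (dock doors 21≥14, floor area 114≥38, lease 162≤579, highway distance 9≤30).
P6: not dominated.
P7: not dominated.
P8: not dominated.
P9: not dominated (best dock doors).
P10: not dominated.
Pareto-optimal: P1, P2, P3, P4, P6, P7, P8, P9, P10 → 9.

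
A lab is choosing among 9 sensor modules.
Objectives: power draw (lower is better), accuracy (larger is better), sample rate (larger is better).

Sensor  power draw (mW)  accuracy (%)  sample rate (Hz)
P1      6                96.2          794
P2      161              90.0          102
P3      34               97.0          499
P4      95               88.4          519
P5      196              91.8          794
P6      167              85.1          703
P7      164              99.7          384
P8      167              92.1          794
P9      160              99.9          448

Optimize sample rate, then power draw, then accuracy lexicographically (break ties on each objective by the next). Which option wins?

P1

First maximize sample rate: best is 794, kept {P1, P5, P8}.
Then minimize power draw: best is 6, kept {P1}.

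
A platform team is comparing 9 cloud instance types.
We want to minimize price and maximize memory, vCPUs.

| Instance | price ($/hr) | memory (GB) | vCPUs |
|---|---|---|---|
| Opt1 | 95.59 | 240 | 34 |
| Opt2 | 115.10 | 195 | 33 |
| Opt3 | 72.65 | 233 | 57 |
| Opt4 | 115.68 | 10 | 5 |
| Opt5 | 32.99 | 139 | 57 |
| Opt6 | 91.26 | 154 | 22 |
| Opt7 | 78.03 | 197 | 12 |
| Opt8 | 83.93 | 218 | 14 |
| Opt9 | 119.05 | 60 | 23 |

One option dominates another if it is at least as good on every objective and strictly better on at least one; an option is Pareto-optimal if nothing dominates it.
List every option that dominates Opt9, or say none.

Opt1: price 95.59≤119.05, memory 240≥60, vCPUs 34≥23 — dominates Opt9.
Opt2: price 115.10≤119.05, memory 195≥60, vCPUs 33≥23 — dominates Opt9.
Opt3: price 72.65≤119.05, memory 233≥60, vCPUs 57≥23 — dominates Opt9.
Opt5: price 32.99≤119.05, memory 139≥60, vCPUs 57≥23 — dominates Opt9.
Others (Opt4, Opt6, Opt7, Opt8) are each worse than Opt9 on at least one objective.

Opt1, Opt2, Opt3, Opt5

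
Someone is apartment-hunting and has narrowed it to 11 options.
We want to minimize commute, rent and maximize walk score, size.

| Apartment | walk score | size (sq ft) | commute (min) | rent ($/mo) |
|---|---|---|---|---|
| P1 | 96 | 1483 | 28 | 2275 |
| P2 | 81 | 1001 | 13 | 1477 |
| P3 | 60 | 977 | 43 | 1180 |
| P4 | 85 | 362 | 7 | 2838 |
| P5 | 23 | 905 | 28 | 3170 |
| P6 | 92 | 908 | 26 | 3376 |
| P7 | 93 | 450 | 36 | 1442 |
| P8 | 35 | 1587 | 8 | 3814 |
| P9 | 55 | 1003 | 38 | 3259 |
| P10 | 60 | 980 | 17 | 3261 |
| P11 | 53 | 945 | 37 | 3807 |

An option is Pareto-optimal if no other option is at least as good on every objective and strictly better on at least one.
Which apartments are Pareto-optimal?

P1, P2, P3, P4, P6, P7, P8

P1: not dominated (best walk score).
P2: not dominated.
P3: not dominated (best rent).
P4: not dominated (best commute).
P5: dominated by P1 (walk score 96≥23, size 1483≥905, commute 28≤28, rent 2275≤3170).
P6: not dominated.
P7: not dominated.
P8: not dominated (best size).
P9: dominated by P1 (walk score 96≥55, size 1483≥1003, commute 28≤38, rent 2275≤3259).
P10: dominated by P2 (walk score 81≥60, size 1001≥980, commute 13≤17, rent 1477≤3261).
P11: dominated by P1 (walk score 96≥53, size 1483≥945, commute 28≤37, rent 2275≤3807).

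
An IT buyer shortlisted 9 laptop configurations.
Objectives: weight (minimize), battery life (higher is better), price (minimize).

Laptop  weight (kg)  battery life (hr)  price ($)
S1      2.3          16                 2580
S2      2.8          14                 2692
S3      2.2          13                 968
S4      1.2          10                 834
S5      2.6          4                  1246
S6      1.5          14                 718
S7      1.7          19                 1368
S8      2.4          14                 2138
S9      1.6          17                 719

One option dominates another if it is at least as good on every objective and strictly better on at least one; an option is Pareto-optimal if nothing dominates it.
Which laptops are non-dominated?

S4, S6, S7, S9

S1: dominated by S7 (weight 1.7≤2.3, battery life 19≥16, price 1368≤2580).
S2: dominated by S1 (weight 2.3≤2.8, battery life 16≥14, price 2580≤2692).
S3: dominated by S6 (weight 1.5≤2.2, battery life 14≥13, price 718≤968).
S4: not dominated (best weight).
S5: dominated by S3 (weight 2.2≤2.6, battery life 13≥4, price 968≤1246).
S6: not dominated (best price).
S7: not dominated (best battery life).
S8: dominated by S6 (weight 1.5≤2.4, battery life 14≥14, price 718≤2138).
S9: not dominated.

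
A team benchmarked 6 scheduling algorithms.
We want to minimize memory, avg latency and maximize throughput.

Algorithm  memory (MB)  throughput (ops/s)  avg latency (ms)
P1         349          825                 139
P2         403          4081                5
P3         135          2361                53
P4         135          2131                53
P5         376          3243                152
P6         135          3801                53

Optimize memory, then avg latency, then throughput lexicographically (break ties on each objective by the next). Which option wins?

P6

First minimize memory: best is 135, kept {P3, P4, P6}.
Then minimize avg latency: best is 53, kept {P3, P4, P6}.
Then maximize throughput: best is 3801, kept {P6}.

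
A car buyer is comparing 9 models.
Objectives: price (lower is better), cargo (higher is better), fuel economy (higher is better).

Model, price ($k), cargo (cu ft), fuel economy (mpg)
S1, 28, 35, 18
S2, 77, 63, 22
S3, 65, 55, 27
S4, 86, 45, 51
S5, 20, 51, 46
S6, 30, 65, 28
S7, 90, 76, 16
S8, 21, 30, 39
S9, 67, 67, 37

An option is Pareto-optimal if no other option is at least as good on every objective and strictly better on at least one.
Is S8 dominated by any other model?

Yes

S5 vs S8: price 20≤21, cargo 51≥30, fuel economy 46≥39 — S5 is at least as good on every objective and strictly better on at least one, so S5 dominates S8.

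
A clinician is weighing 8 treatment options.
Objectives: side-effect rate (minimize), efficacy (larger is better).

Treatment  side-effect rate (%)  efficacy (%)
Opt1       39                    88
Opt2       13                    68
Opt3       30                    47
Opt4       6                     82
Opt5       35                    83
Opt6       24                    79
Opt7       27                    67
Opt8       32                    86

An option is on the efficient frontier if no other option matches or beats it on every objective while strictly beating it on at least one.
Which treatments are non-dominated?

Opt1: not dominated (best efficacy).
Opt2: dominated by Opt4 (side-effect rate 6≤13, efficacy 82≥68).
Opt3: dominated by Opt2 (side-effect rate 13≤30, efficacy 68≥47).
Opt4: not dominated (best side-effect rate).
Opt5: dominated by Opt8 (side-effect rate 32≤35, efficacy 86≥83).
Opt6: dominated by Opt4 (side-effect rate 6≤24, efficacy 82≥79).
Opt7: dominated by Opt2 (side-effect rate 13≤27, efficacy 68≥67).
Opt8: not dominated.

Opt1, Opt4, Opt8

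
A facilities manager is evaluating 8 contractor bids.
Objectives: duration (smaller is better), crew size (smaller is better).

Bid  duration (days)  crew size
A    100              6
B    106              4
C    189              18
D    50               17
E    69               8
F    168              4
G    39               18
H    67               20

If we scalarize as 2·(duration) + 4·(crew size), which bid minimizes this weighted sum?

G

A: 2·100 + 4·6 = 224
B: 2·106 + 4·4 = 228
C: 2·189 + 4·18 = 450
D: 2·50 + 4·17 = 168
E: 2·69 + 4·8 = 170
F: 2·168 + 4·4 = 352
G: 2·39 + 4·18 = 150
H: 2·67 + 4·20 = 214
Lowest: G at 150.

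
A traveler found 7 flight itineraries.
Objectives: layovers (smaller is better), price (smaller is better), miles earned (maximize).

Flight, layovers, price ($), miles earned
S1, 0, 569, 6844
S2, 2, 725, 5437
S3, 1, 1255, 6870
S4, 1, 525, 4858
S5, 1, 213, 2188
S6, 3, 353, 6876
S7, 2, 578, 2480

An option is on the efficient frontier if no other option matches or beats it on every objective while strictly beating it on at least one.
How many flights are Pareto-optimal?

S1: not dominated (best layovers).
S2: dominated by S1 (layovers 0≤2, price 569≤725, miles earned 6844≥5437).
S3: not dominated.
S4: not dominated.
S5: not dominated (best price).
S6: not dominated (best miles earned).
S7: dominated by S1 (layovers 0≤2, price 569≤578, miles earned 6844≥2480).
Pareto-optimal: S1, S3, S4, S5, S6 → 5.

5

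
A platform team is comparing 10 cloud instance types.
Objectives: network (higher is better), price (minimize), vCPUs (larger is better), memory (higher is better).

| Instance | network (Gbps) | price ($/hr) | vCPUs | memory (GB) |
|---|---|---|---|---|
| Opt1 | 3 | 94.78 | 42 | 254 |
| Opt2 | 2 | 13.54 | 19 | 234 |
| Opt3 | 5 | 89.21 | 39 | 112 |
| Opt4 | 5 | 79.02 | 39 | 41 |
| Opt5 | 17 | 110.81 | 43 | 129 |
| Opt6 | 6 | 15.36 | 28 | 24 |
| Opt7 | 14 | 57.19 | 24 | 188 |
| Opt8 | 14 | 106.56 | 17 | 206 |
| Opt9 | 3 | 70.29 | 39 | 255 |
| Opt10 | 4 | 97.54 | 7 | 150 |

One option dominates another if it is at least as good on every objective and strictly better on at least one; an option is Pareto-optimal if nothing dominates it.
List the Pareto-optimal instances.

Opt1, Opt2, Opt3, Opt4, Opt5, Opt6, Opt7, Opt8, Opt9

Opt1: not dominated.
Opt2: not dominated (best price).
Opt3: not dominated.
Opt4: not dominated.
Opt5: not dominated (best network).
Opt6: not dominated.
Opt7: not dominated.
Opt8: not dominated.
Opt9: not dominated (best memory).
Opt10: dominated by Opt7 (network 14≥4, price 57.19≤97.54, vCPUs 24≥7, memory 188≥150).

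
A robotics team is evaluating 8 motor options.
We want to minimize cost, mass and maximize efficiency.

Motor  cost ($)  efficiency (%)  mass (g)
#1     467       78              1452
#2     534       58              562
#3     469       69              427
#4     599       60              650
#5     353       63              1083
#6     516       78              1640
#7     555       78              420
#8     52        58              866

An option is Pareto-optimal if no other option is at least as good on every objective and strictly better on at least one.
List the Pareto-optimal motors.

#1: not dominated.
#2: dominated by #3 (cost 469≤534, efficiency 69≥58, mass 427≤562).
#3: not dominated.
#4: dominated by #3 (cost 469≤599, efficiency 69≥60, mass 427≤650).
#5: not dominated.
#6: dominated by #1 (cost 467≤516, efficiency 78≥78, mass 1452≤1640).
#7: not dominated (best mass).
#8: not dominated (best cost).

#1, #3, #5, #7, #8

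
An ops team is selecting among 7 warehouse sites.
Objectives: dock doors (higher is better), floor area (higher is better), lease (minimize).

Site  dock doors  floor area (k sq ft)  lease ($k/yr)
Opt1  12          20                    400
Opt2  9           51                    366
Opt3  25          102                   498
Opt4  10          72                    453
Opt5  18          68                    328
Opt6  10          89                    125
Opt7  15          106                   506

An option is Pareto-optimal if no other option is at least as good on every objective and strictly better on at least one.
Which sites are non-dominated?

Opt3, Opt5, Opt6, Opt7

Opt1: dominated by Opt5 (dock doors 18≥12, floor area 68≥20, lease 328≤400).
Opt2: dominated by Opt5 (dock doors 18≥9, floor area 68≥51, lease 328≤366).
Opt3: not dominated (best dock doors).
Opt4: dominated by Opt6 (dock doors 10≥10, floor area 89≥72, lease 125≤453).
Opt5: not dominated.
Opt6: not dominated (best lease).
Opt7: not dominated (best floor area).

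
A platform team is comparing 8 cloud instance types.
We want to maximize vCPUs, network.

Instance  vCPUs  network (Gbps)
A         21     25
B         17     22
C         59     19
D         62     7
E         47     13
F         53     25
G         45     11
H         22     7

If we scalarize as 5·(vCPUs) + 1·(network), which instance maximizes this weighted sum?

A: 5·21 + 1·25 = 130
B: 5·17 + 1·22 = 107
C: 5·59 + 1·19 = 314
D: 5·62 + 1·7 = 317
E: 5·47 + 1·13 = 248
F: 5·53 + 1·25 = 290
G: 5·45 + 1·11 = 236
H: 5·22 + 1·7 = 117
Highest: D at 317.

D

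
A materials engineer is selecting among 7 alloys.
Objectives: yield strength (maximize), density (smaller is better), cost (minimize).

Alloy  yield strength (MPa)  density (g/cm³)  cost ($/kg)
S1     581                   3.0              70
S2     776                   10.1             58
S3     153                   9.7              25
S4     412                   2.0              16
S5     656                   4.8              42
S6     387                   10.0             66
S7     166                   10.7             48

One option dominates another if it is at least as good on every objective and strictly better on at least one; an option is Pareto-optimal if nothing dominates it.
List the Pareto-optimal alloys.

S1, S2, S4, S5

S1: not dominated.
S2: not dominated (best yield strength).
S3: dominated by S4 (yield strength 412≥153, density 2.0≤9.7, cost 16≤25).
S4: not dominated (best density).
S5: not dominated.
S6: dominated by S4 (yield strength 412≥387, density 2.0≤10.0, cost 16≤66).
S7: dominated by S4 (yield strength 412≥166, density 2.0≤10.7, cost 16≤48).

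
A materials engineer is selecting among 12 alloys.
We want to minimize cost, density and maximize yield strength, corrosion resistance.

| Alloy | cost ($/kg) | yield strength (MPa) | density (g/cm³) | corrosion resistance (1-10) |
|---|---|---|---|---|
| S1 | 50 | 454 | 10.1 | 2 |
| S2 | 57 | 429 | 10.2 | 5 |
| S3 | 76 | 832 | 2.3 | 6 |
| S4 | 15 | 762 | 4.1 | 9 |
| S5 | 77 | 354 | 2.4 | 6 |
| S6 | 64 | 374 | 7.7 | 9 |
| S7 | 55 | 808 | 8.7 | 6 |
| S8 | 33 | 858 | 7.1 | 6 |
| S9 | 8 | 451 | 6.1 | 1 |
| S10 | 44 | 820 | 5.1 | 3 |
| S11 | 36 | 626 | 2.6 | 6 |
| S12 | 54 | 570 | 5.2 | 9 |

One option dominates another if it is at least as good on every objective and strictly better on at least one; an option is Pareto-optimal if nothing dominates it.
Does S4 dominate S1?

Yes

S4 vs S1: cost 15≤50, yield strength 762≥454, density 4.1≤10.1, corrosion resistance 9≥2 — S4 is at least as good on every objective with at least one strict improvement.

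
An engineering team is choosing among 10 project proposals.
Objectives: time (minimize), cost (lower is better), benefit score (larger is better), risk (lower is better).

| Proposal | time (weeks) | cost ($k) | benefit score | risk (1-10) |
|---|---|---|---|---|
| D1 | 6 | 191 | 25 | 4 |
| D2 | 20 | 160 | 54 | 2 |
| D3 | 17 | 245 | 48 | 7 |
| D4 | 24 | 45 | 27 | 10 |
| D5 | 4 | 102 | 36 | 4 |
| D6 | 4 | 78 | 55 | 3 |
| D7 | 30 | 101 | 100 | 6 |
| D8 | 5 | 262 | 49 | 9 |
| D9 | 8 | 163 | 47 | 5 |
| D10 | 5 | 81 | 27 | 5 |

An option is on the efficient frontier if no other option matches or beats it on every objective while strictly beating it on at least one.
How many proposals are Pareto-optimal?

4

D1: dominated by D5 (time 4≤6, cost 102≤191, benefit score 36≥25, risk 4≤4).
D2: not dominated (best risk).
D3: dominated by D6 (time 4≤17, cost 78≤245, benefit score 55≥48, risk 3≤7).
D4: not dominated (best cost).
D5: dominated by D6 (time 4≤4, cost 78≤102, benefit score 55≥36, risk 3≤4).
D6: not dominated.
D7: not dominated (best benefit score).
D8: dominated by D6 (time 4≤5, cost 78≤262, benefit score 55≥49, risk 3≤9).
D9: dominated by D6 (time 4≤8, cost 78≤163, benefit score 55≥47, risk 3≤5).
D10: dominated by D6 (time 4≤5, cost 78≤81, benefit score 55≥27, risk 3≤5).
Pareto-optimal: D2, D4, D6, D7 → 4.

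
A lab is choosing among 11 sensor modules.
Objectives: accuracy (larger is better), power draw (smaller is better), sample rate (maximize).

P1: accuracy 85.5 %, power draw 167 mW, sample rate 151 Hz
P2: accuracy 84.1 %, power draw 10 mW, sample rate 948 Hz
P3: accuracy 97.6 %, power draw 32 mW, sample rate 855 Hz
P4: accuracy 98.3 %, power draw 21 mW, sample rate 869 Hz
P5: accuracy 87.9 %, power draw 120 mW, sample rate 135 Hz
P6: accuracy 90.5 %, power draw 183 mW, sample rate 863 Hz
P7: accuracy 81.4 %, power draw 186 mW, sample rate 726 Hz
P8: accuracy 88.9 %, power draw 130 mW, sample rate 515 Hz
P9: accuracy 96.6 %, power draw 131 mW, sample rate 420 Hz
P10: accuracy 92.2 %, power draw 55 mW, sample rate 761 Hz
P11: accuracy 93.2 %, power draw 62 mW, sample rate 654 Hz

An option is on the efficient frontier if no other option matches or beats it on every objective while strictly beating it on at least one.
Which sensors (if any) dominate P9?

P3: accuracy 97.6≥96.6, power draw 32≤131, sample rate 855≥420 — dominates P9.
P4: accuracy 98.3≥96.6, power draw 21≤131, sample rate 869≥420 — dominates P9.
Others (P1, P2, P5, P6, P7, P8, P10, P11) are each worse than P9 on at least one objective.

P3, P4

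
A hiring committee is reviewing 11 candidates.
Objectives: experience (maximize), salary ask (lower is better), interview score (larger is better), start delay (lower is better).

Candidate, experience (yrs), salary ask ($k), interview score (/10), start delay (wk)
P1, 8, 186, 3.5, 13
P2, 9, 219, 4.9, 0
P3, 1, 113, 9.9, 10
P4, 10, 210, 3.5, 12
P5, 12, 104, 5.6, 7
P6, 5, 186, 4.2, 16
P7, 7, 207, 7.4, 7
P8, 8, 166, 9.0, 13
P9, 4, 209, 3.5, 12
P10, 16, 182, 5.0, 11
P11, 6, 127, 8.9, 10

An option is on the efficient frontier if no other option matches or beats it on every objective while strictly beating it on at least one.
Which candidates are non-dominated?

P1: dominated by P5 (experience 12≥8, salary ask 104≤186, interview score 5.6≥3.5, start delay 7≤13).
P2: not dominated (best start delay).
P3: not dominated (best interview score).
P4: dominated by P5 (experience 12≥10, salary ask 104≤210, interview score 5.6≥3.5, start delay 7≤12).
P5: not dominated (best salary ask).
P6: dominated by P5 (experience 12≥5, salary ask 104≤186, interview score 5.6≥4.2, start delay 7≤16).
P7: not dominated.
P8: not dominated.
P9: dominated by P5 (experience 12≥4, salary ask 104≤209, interview score 5.6≥3.5, start delay 7≤12).
P10: not dominated (best experience).
P11: not dominated.

P2, P3, P5, P7, P8, P10, P11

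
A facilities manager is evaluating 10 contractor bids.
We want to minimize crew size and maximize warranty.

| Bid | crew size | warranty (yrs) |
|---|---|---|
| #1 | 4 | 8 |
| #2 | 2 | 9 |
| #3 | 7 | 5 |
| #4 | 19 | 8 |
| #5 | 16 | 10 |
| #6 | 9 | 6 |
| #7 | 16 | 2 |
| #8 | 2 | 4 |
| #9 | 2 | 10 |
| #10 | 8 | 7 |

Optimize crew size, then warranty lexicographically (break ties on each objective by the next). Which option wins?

First minimize crew size: best is 2, kept {#2, #8, #9}.
Then maximize warranty: best is 10, kept {#9}.

#9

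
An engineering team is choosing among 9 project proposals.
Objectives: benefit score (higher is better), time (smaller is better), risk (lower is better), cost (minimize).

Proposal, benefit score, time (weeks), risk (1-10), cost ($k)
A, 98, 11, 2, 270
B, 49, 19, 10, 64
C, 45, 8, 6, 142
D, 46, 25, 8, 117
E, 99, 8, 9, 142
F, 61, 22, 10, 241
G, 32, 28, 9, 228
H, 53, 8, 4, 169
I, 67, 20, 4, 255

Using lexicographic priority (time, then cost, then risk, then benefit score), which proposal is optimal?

C

First minimize time: best is 8, kept {C, E, H}.
Then minimize cost: best is 142, kept {C, E}.
Then minimize risk: best is 6, kept {C}.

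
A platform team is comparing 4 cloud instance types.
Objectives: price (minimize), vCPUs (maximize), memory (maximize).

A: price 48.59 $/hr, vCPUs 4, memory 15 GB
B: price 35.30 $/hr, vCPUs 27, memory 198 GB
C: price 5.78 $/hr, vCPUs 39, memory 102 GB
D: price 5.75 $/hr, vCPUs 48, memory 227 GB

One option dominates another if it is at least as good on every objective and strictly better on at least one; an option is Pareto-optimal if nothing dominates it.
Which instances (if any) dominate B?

D

D: price 5.75≤35.30, vCPUs 48≥27, memory 227≥198 — dominates B.
Others (A, C) are each worse than B on at least one objective.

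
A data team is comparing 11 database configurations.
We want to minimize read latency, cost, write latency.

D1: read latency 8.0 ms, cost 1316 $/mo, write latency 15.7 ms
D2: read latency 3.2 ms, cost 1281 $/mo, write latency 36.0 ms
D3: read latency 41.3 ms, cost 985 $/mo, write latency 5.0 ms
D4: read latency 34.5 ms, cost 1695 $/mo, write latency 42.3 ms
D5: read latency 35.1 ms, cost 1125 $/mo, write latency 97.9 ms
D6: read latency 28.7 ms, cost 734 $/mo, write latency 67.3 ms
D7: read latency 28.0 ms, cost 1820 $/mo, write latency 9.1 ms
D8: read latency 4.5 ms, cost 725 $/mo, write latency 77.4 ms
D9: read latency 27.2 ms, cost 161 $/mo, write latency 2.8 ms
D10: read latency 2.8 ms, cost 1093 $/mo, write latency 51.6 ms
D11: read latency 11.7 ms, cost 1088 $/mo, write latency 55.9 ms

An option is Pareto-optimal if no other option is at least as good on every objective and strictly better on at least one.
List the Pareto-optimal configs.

D1, D2, D8, D9, D10, D11

D1: not dominated.
D2: not dominated.
D3: dominated by D9 (read latency 27.2≤41.3, cost 161≤985, write latency 2.8≤5.0).
D4: dominated by D1 (read latency 8.0≤34.5, cost 1316≤1695, write latency 15.7≤42.3).
D5: dominated by D6 (read latency 28.7≤35.1, cost 734≤1125, write latency 67.3≤97.9).
D6: dominated by D9 (read latency 27.2≤28.7, cost 161≤734, write latency 2.8≤67.3).
D7: dominated by D9 (read latency 27.2≤28.0, cost 161≤1820, write latency 2.8≤9.1).
D8: not dominated.
D9: not dominated (best cost).
D10: not dominated (best read latency).
D11: not dominated.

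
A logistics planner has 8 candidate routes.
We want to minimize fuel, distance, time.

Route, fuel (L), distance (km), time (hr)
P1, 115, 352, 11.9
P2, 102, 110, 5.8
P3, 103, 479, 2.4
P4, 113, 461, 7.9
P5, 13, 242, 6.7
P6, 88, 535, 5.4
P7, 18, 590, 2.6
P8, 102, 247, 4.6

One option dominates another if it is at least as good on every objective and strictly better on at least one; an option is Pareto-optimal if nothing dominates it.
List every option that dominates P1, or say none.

P2, P5, P8

P2: fuel 102≤115, distance 110≤352, time 5.8≤11.9 — dominates P1.
P5: fuel 13≤115, distance 242≤352, time 6.7≤11.9 — dominates P1.
P8: fuel 102≤115, distance 247≤352, time 4.6≤11.9 — dominates P1.
Others (P3, P4, P6, P7) are each worse than P1 on at least one objective.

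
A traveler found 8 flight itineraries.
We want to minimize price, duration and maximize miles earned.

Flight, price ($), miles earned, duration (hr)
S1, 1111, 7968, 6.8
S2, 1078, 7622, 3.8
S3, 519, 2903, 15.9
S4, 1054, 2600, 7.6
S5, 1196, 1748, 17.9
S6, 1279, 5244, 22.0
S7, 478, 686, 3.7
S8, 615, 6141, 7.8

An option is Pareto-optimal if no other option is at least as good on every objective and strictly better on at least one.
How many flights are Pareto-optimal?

S1: not dominated (best miles earned).
S2: not dominated.
S3: not dominated.
S4: not dominated.
S5: dominated by S1 (price 1111≤1196, miles earned 7968≥1748, duration 6.8≤17.9).
S6: dominated by S1 (price 1111≤1279, miles earned 7968≥5244, duration 6.8≤22.0).
S7: not dominated (best price).
S8: not dominated.
Pareto-optimal: S1, S2, S3, S4, S7, S8 → 6.

6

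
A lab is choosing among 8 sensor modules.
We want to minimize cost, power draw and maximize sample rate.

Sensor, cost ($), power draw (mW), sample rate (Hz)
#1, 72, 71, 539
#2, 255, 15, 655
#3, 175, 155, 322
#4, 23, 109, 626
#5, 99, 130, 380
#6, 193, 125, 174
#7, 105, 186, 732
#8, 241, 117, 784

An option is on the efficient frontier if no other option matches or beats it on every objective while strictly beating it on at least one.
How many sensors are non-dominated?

#1: not dominated.
#2: not dominated (best power draw).
#3: dominated by #1 (cost 72≤175, power draw 71≤155, sample rate 539≥322).
#4: not dominated (best cost).
#5: dominated by #1 (cost 72≤99, power draw 71≤130, sample rate 539≥380).
#6: dominated by #1 (cost 72≤193, power draw 71≤125, sample rate 539≥174).
#7: not dominated.
#8: not dominated (best sample rate).
Pareto-optimal: #1, #2, #4, #7, #8 → 5.

5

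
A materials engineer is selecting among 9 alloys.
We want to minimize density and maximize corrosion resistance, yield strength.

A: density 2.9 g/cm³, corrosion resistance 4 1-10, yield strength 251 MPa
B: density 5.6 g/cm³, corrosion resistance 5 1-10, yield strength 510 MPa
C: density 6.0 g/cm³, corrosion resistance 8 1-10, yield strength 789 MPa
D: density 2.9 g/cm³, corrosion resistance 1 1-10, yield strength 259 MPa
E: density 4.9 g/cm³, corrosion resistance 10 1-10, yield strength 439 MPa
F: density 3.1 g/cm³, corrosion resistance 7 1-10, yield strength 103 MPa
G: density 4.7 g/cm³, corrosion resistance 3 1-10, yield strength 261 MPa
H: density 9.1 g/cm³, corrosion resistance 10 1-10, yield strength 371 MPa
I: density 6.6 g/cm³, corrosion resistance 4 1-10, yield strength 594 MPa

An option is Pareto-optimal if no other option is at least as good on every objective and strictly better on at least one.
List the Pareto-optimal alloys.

A: not dominated.
B: not dominated.
C: not dominated (best yield strength).
D: not dominated.
E: not dominated.
F: not dominated.
G: not dominated.
H: dominated by E (density 4.9≤9.1, corrosion resistance 10≥10, yield strength 439≥371).
I: dominated by C (density 6.0≤6.6, corrosion resistance 8≥4, yield strength 789≥594).

A, B, C, D, E, F, G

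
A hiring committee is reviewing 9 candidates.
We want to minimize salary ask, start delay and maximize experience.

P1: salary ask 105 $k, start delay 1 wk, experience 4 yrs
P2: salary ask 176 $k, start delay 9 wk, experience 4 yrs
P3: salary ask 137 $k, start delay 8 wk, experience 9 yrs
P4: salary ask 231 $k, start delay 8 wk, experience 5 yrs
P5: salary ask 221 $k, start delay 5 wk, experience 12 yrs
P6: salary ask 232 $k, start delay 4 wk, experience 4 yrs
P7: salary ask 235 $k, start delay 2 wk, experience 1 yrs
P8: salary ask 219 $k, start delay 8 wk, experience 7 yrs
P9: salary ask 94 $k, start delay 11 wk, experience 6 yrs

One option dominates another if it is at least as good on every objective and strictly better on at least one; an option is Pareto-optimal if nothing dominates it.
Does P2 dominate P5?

P2 vs P5: P2 is worse on start delay (9 vs 5), so it does not dominate P5.

No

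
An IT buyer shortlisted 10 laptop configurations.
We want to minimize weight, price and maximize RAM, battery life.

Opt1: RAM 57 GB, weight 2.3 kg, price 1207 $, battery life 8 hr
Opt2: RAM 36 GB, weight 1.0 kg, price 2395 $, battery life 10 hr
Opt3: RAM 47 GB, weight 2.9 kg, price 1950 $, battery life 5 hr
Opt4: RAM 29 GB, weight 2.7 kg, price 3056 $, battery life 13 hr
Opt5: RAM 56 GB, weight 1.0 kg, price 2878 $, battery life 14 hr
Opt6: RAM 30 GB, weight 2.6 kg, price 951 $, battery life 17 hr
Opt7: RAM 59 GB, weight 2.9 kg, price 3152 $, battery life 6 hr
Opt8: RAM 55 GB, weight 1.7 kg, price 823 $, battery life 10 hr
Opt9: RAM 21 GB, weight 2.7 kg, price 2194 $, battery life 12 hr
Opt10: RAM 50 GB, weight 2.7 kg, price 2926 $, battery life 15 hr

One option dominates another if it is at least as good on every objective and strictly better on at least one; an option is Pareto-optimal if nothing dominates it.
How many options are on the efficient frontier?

7

Opt1: not dominated.
Opt2: not dominated.
Opt3: dominated by Opt1 (RAM 57≥47, weight 2.3≤2.9, price 1207≤1950, battery life 8≥5).
Opt4: dominated by Opt5 (RAM 56≥29, weight 1.0≤2.7, price 2878≤3056, battery life 14≥13).
Opt5: not dominated.
Opt6: not dominated (best battery life).
Opt7: not dominated (best RAM).
Opt8: not dominated (best price).
Opt9: dominated by Opt6 (RAM 30≥21, weight 2.6≤2.7, price 951≤2194, battery life 17≥12).
Opt10: not dominated.
Pareto-optimal: Opt1, Opt2, Opt5, Opt6, Opt7, Opt8, Opt10 → 7.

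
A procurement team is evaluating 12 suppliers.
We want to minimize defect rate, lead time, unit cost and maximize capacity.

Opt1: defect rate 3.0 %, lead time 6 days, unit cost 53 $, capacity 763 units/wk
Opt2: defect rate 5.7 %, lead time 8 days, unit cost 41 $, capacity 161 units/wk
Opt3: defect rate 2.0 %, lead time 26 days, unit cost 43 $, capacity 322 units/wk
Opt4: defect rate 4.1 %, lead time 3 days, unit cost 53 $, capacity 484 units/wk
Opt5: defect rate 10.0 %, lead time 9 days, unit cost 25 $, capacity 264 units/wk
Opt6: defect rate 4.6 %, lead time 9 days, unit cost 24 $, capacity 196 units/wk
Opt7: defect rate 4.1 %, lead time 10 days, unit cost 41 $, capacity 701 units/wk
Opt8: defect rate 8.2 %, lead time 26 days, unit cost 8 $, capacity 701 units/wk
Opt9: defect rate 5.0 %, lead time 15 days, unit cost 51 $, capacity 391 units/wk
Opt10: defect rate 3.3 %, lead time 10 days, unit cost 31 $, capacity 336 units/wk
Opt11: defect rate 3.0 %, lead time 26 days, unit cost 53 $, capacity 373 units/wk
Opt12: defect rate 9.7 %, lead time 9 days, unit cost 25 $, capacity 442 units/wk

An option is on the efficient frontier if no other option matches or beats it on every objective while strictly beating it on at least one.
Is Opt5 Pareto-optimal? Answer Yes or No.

Opt12 vs Opt5: defect rate 9.7≤10.0, lead time 9≤9, unit cost 25≤25, capacity 442≥264 — Opt12 is at least as good on every objective and strictly better on at least one, so Opt12 dominates Opt5.

No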